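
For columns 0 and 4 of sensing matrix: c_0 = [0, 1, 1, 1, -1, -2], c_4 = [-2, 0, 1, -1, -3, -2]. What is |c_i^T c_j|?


Inner product: 0*-2 + 1*0 + 1*1 + 1*-1 + -1*-3 + -2*-2
Products: [0, 0, 1, -1, 3, 4]
Sum = 7.
|dot| = 7.

7


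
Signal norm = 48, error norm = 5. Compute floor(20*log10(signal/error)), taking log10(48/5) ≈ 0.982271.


||x||/||e|| = 48/5.
log10(48/5) ≈ 0.982271.
20*log10(||x||/||e||) ≈ 20*0.982271 = 19.64542.
floor(19.64542) = 19.

19


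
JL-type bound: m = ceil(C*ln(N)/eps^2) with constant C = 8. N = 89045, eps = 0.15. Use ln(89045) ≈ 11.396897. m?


ln(89045) ≈ 11.396897.
eps^2 = 0.15^2 = 0.0225.
C*ln(N)/eps^2 ≈ 8*11.396897/0.0225 ≈ 4052.23.
m = ceil(4052.23) = 4053.

4053


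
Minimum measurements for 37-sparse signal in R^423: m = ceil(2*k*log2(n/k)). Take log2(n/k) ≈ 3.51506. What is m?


log2(n/k) = log2(423/37) ≈ 3.51506.
2*k*log2(n/k) ≈ 2*37*3.51506 = 260.11444.
m = ceil(260.11444) = 261.

261


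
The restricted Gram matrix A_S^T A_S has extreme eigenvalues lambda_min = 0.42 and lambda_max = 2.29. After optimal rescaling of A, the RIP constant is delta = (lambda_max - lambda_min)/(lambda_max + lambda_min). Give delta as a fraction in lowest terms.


lambda_max - lambda_min = 2.29 - 0.42 = 1.87.
lambda_max + lambda_min = 2.29 + 0.42 = 2.71.
delta = 1.87/2.71 = 187/271.

187/271


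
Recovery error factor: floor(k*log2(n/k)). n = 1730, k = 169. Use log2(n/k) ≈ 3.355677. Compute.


log2(n/k) = log2(1730/169) ≈ 3.355677.
k*log2(n/k) ≈ 169*3.355677 = 567.109413.
floor(567.109413) = 567.

567


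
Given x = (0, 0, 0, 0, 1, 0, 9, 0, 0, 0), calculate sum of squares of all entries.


Non-zero entries: [(4, 1), (6, 9)]
Squares: [1, 81]
||x||_2^2 = sum = 82.

82


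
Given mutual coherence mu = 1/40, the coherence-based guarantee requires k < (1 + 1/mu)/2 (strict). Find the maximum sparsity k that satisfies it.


1/mu = 40.
1 + 1/mu = 41.
(1 + 1/mu)/2 = 20.5 is not an integer, so k_max = floor(20.5) = 20.

20


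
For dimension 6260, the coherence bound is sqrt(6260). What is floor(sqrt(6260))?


79^2 = 6241 <= 6260 < 6400 = 80^2, so 79 <= sqrt(6260) < 80.
floor(sqrt(6260)) = 79.

79


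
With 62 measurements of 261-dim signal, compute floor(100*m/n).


100*m/n = 100*62/261 ≈ 23.7548.
floor = 23.

23


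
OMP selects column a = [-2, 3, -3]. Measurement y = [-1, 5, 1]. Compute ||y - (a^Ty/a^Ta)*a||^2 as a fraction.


a^T a = 22.
a^T y = 14.
coeff = 14/22 = 7/11.
||r||^2 = 199/11.

199/11


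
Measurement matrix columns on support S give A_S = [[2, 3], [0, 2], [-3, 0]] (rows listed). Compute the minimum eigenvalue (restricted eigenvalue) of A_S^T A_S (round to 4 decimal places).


A_S^T A_S = [[13, 6], [6, 13]].
trace = 26.
det = 133.
disc = trace^2 - 4*det = 676 - 4*133 = 144.
sqrt(144) = 12.
lam_min = (26 - 12)/2 = 7 = 7.0000.

7.0000


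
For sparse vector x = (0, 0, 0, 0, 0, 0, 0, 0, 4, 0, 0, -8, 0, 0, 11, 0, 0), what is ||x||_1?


Non-zero entries: [(8, 4), (11, -8), (14, 11)]
Absolute values: [4, 8, 11]
||x||_1 = sum = 23.

23


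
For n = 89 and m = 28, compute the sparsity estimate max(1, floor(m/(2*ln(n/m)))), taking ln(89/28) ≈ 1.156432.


n/m = 89/28.
ln(n/m) ≈ 1.156432.
2*ln(n/m) ≈ 2.312864.
m/(2*ln(n/m)) ≈ 28/2.312864 ≈ 12.1062.
floor = 12.
k_max = max(1, 12) = 12.

12


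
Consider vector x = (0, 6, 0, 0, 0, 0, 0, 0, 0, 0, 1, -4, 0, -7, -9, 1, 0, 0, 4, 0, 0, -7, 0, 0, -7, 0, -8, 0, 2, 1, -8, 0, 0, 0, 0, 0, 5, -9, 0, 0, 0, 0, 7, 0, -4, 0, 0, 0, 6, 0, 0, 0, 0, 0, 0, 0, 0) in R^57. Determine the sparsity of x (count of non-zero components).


Non-zero positions: [1, 10, 11, 13, 14, 15, 18, 21, 24, 26, 28, 29, 30, 36, 37, 42, 44, 48].
Sparsity = 18.

18


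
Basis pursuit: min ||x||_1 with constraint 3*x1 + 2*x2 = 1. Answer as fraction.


Axis intercepts:
  x1 = 1/3, x2 = 0: L1 = 1/3
  x1 = 0, x2 = 1/2: L1 = 1/2
x* = (1/3, 0)
||x*||_1 = 1/3.

1/3


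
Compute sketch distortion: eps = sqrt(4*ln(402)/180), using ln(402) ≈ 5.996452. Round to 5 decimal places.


ln(402) ≈ 5.996452.
4*ln(N)/m ≈ 4*5.996452/180 ≈ 0.13325449.
eps = sqrt(0.13325449) ≈ 0.3650404 ≈ 0.36504.

0.36504


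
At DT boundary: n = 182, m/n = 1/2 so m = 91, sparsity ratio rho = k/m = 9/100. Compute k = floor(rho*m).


m = 1/2*182 = 91.
rho = 9/100.
rho*m = 9/100*91 = 8.19.
k = floor(8.19) = 8.

8


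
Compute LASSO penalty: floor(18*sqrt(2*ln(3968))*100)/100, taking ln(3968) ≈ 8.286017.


ln(3968) ≈ 8.286017.
2*ln(n) ≈ 16.572034.
sqrt(2*ln(n)) ≈ sqrt(16.572034) ≈ 4.070876.
lambda ≈ 18*4.070876 = 73.275768.
floor(lambda*100)/100 = 73.27.

73.27


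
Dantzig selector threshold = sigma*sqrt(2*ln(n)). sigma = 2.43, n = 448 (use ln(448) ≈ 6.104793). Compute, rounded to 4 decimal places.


ln(448) ≈ 6.104793.
2*ln(n) ≈ 12.209586.
sqrt(2*ln(n)) ≈ sqrt(12.209586) ≈ 3.494222.
threshold ≈ 2.43*3.494222 = 8.49095946 ≈ 8.4910.

8.4910


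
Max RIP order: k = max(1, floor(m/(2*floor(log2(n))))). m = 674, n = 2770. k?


floor(log2(2770)) = 11.
2*11 = 22.
m/(2*floor(log2(n))) = 674/22 ≈ 30.6364.
floor = 30.
k = max(1, 30) = 30.

30


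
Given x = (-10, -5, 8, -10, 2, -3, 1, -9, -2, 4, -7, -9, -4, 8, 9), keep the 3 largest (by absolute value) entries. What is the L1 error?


Sorted |x_i| descending: [10, 10, 9, 9, 9, 8, 8, 7, 5, 4, 4, 3, 2, 2, 1]
Keep top 3: [10, 10, 9]
Tail entries: [9, 9, 8, 8, 7, 5, 4, 4, 3, 2, 2, 1]
L1 error = sum of tail = 62.

62


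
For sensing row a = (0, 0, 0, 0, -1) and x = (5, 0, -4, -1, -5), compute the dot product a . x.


Non-zero terms: ['0*5', '0*-4', '0*-1', '-1*-5']
Products: [0, 0, 0, 5]
y = sum = 5.

5


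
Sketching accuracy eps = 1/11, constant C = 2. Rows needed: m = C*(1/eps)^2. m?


1/eps = 11.
(1/eps)^2 = 121.
m = 2*121 = 242.

242


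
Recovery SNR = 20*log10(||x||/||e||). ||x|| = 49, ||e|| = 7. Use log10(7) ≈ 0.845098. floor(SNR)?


||x||/||e|| = 49/7 = 7.
log10(7) ≈ 0.845098.
20*log10(||x||/||e||) ≈ 20*0.845098 = 16.90196.
floor(16.90196) = 16.

16


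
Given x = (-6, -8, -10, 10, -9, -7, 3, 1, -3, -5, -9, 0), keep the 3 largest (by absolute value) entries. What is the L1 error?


Sorted |x_i| descending: [10, 10, 9, 9, 8, 7, 6, 5, 3, 3, 1, 0]
Keep top 3: [10, 10, 9]
Tail entries: [9, 8, 7, 6, 5, 3, 3, 1, 0]
L1 error = sum of tail = 42.

42


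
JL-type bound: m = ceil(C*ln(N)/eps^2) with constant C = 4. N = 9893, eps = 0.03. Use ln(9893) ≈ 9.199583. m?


ln(9893) ≈ 9.199583.
eps^2 = 0.03^2 = 0.0009.
C*ln(N)/eps^2 ≈ 4*9.199583/0.0009 ≈ 40887.0356.
m = ceil(40887.0356) = 40888.

40888


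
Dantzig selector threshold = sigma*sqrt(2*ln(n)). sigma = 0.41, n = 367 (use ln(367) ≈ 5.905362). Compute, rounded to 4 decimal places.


ln(367) ≈ 5.905362.
2*ln(n) ≈ 11.810724.
sqrt(2*ln(n)) ≈ sqrt(11.810724) ≈ 3.436673.
threshold ≈ 0.41*3.436673 = 1.40903593 ≈ 1.4090.

1.4090


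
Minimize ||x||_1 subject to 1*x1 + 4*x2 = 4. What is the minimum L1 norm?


Axis intercepts:
  x1 = 4, x2 = 0: L1 = 4
  x1 = 0, x2 = 1: L1 = 1
x* = (0, 1)
||x*||_1 = 1.

1


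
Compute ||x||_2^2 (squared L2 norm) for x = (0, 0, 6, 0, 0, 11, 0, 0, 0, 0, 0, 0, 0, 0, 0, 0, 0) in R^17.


Non-zero entries: [(2, 6), (5, 11)]
Squares: [36, 121]
||x||_2^2 = sum = 157.

157


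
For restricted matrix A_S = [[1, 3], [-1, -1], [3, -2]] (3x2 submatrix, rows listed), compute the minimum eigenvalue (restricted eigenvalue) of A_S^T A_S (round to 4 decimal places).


A_S^T A_S = [[11, -2], [-2, 14]].
trace = 25.
det = 150.
disc = trace^2 - 4*det = 625 - 4*150 = 25.
sqrt(25) = 5.
lam_min = (25 - 5)/2 = 10 = 10.0000.

10.0000


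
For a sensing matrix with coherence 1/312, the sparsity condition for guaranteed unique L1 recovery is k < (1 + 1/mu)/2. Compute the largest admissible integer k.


1/mu = 312.
1 + 1/mu = 313.
(1 + 1/mu)/2 = 156.5 is not an integer, so k_max = floor(156.5) = 156.

156


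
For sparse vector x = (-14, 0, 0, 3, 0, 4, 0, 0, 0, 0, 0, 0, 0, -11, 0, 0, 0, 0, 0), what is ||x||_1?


Non-zero entries: [(0, -14), (3, 3), (5, 4), (13, -11)]
Absolute values: [14, 3, 4, 11]
||x||_1 = sum = 32.

32


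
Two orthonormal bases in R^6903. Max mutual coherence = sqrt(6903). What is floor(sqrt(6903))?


83^2 = 6889 <= 6903 < 7056 = 84^2, so 83 <= sqrt(6903) < 84.
floor(sqrt(6903)) = 83.

83


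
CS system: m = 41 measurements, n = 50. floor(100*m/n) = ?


100*m/n = 100*41/50 ≈ 82.0.
floor = 82.

82


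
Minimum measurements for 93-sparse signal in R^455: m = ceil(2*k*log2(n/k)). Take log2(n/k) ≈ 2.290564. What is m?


log2(n/k) = log2(455/93) ≈ 2.290564.
2*k*log2(n/k) ≈ 2*93*2.290564 = 426.044904.
m = ceil(426.044904) = 427.

427


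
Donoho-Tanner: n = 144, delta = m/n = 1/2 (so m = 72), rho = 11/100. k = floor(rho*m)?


m = 1/2*144 = 72.
rho = 11/100.
rho*m = 11/100*72 = 7.92.
k = floor(7.92) = 7.

7


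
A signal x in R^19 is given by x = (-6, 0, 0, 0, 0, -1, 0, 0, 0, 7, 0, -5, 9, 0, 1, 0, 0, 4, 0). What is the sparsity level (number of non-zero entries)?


Non-zero positions: [0, 5, 9, 11, 12, 14, 17].
Sparsity = 7.

7


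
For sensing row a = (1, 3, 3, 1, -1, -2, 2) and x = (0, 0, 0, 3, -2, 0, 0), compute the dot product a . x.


Non-zero terms: ['1*3', '-1*-2']
Products: [3, 2]
y = sum = 5.

5


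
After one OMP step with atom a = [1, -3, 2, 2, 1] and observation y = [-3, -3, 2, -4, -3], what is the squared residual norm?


a^T a = 19.
a^T y = -1.
coeff = -1/19 = -1/19.
||r||^2 = 892/19.

892/19


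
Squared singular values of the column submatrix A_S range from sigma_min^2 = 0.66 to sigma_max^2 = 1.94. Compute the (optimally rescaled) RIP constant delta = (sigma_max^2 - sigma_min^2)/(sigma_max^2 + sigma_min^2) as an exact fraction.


lambda_max - lambda_min = 1.94 - 0.66 = 1.28.
lambda_max + lambda_min = 1.94 + 0.66 = 2.60.
delta = 1.28/2.60 = 128/260 = 32/65.

32/65


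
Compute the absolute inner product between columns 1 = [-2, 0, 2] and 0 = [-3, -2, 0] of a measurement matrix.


Inner product: -2*-3 + 0*-2 + 2*0
Products: [6, 0, 0]
Sum = 6.
|dot| = 6.

6


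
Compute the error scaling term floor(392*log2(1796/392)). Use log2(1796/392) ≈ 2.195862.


log2(n/k) = log2(1796/392) ≈ 2.195862.
k*log2(n/k) ≈ 392*2.195862 = 860.777904.
floor(860.777904) = 860.

860


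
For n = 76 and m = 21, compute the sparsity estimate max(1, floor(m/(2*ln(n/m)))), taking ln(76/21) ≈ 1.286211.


n/m = 76/21.
ln(n/m) ≈ 1.286211.
2*ln(n/m) ≈ 2.572422.
m/(2*ln(n/m)) ≈ 21/2.572422 ≈ 8.1635.
floor = 8.
k_max = max(1, 8) = 8.

8


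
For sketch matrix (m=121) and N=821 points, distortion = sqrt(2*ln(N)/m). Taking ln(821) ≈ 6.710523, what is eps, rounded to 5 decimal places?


ln(821) ≈ 6.710523.
2*ln(N)/m ≈ 2*6.710523/121 ≈ 0.11091774.
eps = sqrt(0.11091774) ≈ 0.3330432 ≈ 0.33304.

0.33304


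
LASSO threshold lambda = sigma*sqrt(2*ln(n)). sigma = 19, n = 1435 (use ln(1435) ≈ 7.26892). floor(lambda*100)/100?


ln(1435) ≈ 7.26892.
2*ln(n) ≈ 14.53784.
sqrt(2*ln(n)) ≈ sqrt(14.53784) ≈ 3.812852.
lambda ≈ 19*3.812852 = 72.444188.
floor(lambda*100)/100 = 72.44.

72.44


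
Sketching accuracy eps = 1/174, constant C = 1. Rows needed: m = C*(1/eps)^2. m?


1/eps = 174.
(1/eps)^2 = 30276.
m = 1*30276 = 30276.

30276


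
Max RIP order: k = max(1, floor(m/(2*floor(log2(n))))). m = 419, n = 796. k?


floor(log2(796)) = 9.
2*9 = 18.
m/(2*floor(log2(n))) = 419/18 ≈ 23.2778.
floor = 23.
k = max(1, 23) = 23.

23


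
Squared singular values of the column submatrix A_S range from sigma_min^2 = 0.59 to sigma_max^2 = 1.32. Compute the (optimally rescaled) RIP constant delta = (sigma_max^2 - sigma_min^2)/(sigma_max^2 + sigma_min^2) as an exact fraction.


lambda_max - lambda_min = 1.32 - 0.59 = 0.73.
lambda_max + lambda_min = 1.32 + 0.59 = 1.91.
delta = 0.73/1.91 = 73/191.

73/191


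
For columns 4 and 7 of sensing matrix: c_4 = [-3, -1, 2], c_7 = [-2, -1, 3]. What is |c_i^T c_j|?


Inner product: -3*-2 + -1*-1 + 2*3
Products: [6, 1, 6]
Sum = 13.
|dot| = 13.

13


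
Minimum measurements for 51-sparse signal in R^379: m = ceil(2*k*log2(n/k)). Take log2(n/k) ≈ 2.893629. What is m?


log2(n/k) = log2(379/51) ≈ 2.893629.
2*k*log2(n/k) ≈ 2*51*2.893629 = 295.150158.
m = ceil(295.150158) = 296.

296


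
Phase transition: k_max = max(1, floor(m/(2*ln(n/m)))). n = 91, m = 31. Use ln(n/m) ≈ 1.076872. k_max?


n/m = 91/31.
ln(n/m) ≈ 1.076872.
2*ln(n/m) ≈ 2.153744.
m/(2*ln(n/m)) ≈ 31/2.153744 ≈ 14.3935.
floor = 14.
k_max = max(1, 14) = 14.

14


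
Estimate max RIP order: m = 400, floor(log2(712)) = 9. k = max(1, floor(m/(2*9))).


floor(log2(712)) = 9.
2*9 = 18.
m/(2*floor(log2(n))) = 400/18 ≈ 22.2222.
floor = 22.
k = max(1, 22) = 22.

22


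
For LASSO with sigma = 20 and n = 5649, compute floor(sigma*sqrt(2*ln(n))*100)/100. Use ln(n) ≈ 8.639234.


ln(5649) ≈ 8.639234.
2*ln(n) ≈ 17.278468.
sqrt(2*ln(n)) ≈ sqrt(17.278468) ≈ 4.156738.
lambda ≈ 20*4.156738 = 83.13476.
floor(lambda*100)/100 = 83.13.

83.13


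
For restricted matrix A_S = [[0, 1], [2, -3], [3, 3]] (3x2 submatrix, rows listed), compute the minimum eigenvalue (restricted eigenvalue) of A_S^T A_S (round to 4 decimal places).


A_S^T A_S = [[13, 3], [3, 19]].
trace = 32.
det = 238.
disc = trace^2 - 4*det = 1024 - 4*238 = 72.
sqrt(72) ≈ 8.485281.
lam_min = (32 - sqrt(72))/2 ≈ (32 - 8.485281)/2 = 11.7573595 ≈ 11.7574.

11.7574


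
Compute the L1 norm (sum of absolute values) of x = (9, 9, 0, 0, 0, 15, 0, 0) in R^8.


Non-zero entries: [(0, 9), (1, 9), (5, 15)]
Absolute values: [9, 9, 15]
||x||_1 = sum = 33.

33


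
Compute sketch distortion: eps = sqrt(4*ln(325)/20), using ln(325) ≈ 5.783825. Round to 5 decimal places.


ln(325) ≈ 5.783825.
4*ln(N)/m ≈ 4*5.783825/20 ≈ 1.156765.
eps = sqrt(1.156765) ≈ 1.0755301 ≈ 1.07553.

1.07553


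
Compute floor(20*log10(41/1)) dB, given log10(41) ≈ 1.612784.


||x||/||e|| = 41/1 = 41.
log10(41) ≈ 1.612784.
20*log10(||x||/||e||) ≈ 20*1.612784 = 32.25568.
floor(32.25568) = 32.

32


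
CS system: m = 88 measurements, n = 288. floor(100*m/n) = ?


100*m/n = 100*88/288 ≈ 30.5556.
floor = 30.

30


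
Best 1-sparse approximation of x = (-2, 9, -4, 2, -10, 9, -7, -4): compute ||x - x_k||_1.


Sorted |x_i| descending: [10, 9, 9, 7, 4, 4, 2, 2]
Keep top 1: [10]
Tail entries: [9, 9, 7, 4, 4, 2, 2]
L1 error = sum of tail = 37.

37


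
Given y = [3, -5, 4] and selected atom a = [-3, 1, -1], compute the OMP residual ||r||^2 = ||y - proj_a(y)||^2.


a^T a = 11.
a^T y = -18.
coeff = -18/11 = -18/11.
||r||^2 = 226/11.

226/11


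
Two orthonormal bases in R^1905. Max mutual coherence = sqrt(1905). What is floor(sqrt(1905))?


43^2 = 1849 <= 1905 < 1936 = 44^2, so 43 <= sqrt(1905) < 44.
floor(sqrt(1905)) = 43.

43


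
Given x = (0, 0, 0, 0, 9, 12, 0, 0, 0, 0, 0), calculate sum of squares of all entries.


Non-zero entries: [(4, 9), (5, 12)]
Squares: [81, 144]
||x||_2^2 = sum = 225.

225


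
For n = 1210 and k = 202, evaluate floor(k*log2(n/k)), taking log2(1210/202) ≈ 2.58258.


log2(n/k) = log2(1210/202) ≈ 2.58258.
k*log2(n/k) ≈ 202*2.58258 = 521.68116.
floor(521.68116) = 521.

521


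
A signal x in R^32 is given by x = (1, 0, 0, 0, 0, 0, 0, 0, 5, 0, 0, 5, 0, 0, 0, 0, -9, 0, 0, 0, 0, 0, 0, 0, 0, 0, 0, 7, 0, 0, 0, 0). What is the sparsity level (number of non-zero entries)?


Non-zero positions: [0, 8, 11, 16, 27].
Sparsity = 5.

5


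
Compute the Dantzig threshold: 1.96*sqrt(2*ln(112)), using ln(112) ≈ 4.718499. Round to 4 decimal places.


ln(112) ≈ 4.718499.
2*ln(n) ≈ 9.436998.
sqrt(2*ln(n)) ≈ sqrt(9.436998) ≈ 3.07197.
threshold ≈ 1.96*3.07197 = 6.0210612 ≈ 6.0211.

6.0211


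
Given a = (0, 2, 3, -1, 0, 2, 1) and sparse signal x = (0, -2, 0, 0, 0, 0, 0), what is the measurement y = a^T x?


Non-zero terms: ['2*-2']
Products: [-4]
y = sum = -4.

-4


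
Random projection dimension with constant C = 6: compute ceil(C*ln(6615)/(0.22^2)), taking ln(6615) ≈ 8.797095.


ln(6615) ≈ 8.797095.
eps^2 = 0.22^2 = 0.0484.
C*ln(N)/eps^2 ≈ 6*8.797095/0.0484 ≈ 1090.549.
m = ceil(1090.549) = 1091.

1091


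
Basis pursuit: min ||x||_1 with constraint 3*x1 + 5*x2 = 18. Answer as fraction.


Axis intercepts:
  x1 = 6, x2 = 0: L1 = 6
  x1 = 0, x2 = 18/5: L1 = 18/5
x* = (0, 18/5)
||x*||_1 = 18/5.

18/5


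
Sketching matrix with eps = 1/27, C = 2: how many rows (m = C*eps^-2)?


1/eps = 27.
(1/eps)^2 = 729.
m = 2*729 = 1458.

1458


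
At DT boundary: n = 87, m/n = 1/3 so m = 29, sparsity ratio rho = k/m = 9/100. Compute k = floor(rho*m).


m = 1/3*87 = 29.
rho = 9/100.
rho*m = 9/100*29 = 2.61.
k = floor(2.61) = 2.

2


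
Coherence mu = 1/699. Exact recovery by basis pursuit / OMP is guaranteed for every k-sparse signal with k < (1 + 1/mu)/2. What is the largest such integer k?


1/mu = 699.
1 + 1/mu = 700.
(1 + 1/mu)/2 = 350 is an integer and the inequality is strict, so k_max = 350 - 1 = 349.

349


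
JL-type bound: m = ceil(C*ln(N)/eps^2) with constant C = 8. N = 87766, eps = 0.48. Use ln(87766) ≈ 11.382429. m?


ln(87766) ≈ 11.382429.
eps^2 = 0.48^2 = 0.2304.
C*ln(N)/eps^2 ≈ 8*11.382429/0.2304 ≈ 395.2232.
m = ceil(395.2232) = 396.

396


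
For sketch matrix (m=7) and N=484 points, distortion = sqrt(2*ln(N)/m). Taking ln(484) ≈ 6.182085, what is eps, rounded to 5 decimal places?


ln(484) ≈ 6.182085.
2*ln(N)/m ≈ 2*6.182085/7 ≈ 1.76631.
eps = sqrt(1.76631) ≈ 1.329026 ≈ 1.32903.

1.32903


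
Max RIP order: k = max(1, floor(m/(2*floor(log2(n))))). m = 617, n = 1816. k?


floor(log2(1816)) = 10.
2*10 = 20.
m/(2*floor(log2(n))) = 617/20 ≈ 30.85.
floor = 30.
k = max(1, 30) = 30.

30


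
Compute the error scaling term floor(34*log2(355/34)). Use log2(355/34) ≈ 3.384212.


log2(n/k) = log2(355/34) ≈ 3.384212.
k*log2(n/k) ≈ 34*3.384212 = 115.063208.
floor(115.063208) = 115.

115


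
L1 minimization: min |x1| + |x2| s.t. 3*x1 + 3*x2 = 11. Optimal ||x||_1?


Axis intercepts:
  x1 = 11/3, x2 = 0: L1 = 11/3
  x1 = 0, x2 = 11/3: L1 = 11/3
x* = (11/3, 0)
||x*||_1 = 11/3.

11/3


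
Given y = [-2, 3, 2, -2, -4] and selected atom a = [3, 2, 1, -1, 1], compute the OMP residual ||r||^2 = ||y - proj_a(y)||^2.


a^T a = 16.
a^T y = 0.
coeff = 0/16 = 0.
||r||^2 = 37.

37


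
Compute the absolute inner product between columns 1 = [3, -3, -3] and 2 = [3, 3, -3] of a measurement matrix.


Inner product: 3*3 + -3*3 + -3*-3
Products: [9, -9, 9]
Sum = 9.
|dot| = 9.

9


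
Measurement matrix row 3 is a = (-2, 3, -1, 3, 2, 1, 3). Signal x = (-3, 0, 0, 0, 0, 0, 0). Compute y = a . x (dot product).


Non-zero terms: ['-2*-3']
Products: [6]
y = sum = 6.

6


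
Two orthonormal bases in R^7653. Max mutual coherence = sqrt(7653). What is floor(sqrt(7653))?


87^2 = 7569 <= 7653 < 7744 = 88^2, so 87 <= sqrt(7653) < 88.
floor(sqrt(7653)) = 87.

87


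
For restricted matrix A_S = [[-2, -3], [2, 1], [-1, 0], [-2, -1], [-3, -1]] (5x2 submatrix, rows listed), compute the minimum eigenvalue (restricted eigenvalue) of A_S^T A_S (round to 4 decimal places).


A_S^T A_S = [[22, 13], [13, 12]].
trace = 34.
det = 95.
disc = trace^2 - 4*det = 1156 - 4*95 = 776.
sqrt(776) ≈ 27.856777.
lam_min = (34 - sqrt(776))/2 ≈ (34 - 27.856777)/2 = 3.0716115 ≈ 3.0716.

3.0716


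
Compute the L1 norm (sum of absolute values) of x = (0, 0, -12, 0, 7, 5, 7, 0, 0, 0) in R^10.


Non-zero entries: [(2, -12), (4, 7), (5, 5), (6, 7)]
Absolute values: [12, 7, 5, 7]
||x||_1 = sum = 31.

31


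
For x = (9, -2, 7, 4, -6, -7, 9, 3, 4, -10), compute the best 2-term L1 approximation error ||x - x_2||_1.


Sorted |x_i| descending: [10, 9, 9, 7, 7, 6, 4, 4, 3, 2]
Keep top 2: [10, 9]
Tail entries: [9, 7, 7, 6, 4, 4, 3, 2]
L1 error = sum of tail = 42.

42


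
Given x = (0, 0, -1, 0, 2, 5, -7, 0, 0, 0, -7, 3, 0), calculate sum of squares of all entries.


Non-zero entries: [(2, -1), (4, 2), (5, 5), (6, -7), (10, -7), (11, 3)]
Squares: [1, 4, 25, 49, 49, 9]
||x||_2^2 = sum = 137.

137


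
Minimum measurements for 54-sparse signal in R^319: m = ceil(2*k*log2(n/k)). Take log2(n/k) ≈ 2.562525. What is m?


log2(n/k) = log2(319/54) ≈ 2.562525.
2*k*log2(n/k) ≈ 2*54*2.562525 = 276.7527.
m = ceil(276.7527) = 277.

277


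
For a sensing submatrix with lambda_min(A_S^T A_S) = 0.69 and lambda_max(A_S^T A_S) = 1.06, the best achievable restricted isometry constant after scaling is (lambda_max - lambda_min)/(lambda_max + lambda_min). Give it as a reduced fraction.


lambda_max - lambda_min = 1.06 - 0.69 = 0.37.
lambda_max + lambda_min = 1.06 + 0.69 = 1.75.
delta = 0.37/1.75 = 37/175.

37/175


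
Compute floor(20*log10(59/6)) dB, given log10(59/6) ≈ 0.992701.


||x||/||e|| = 59/6.
log10(59/6) ≈ 0.992701.
20*log10(||x||/||e||) ≈ 20*0.992701 = 19.85402.
floor(19.85402) = 19.

19


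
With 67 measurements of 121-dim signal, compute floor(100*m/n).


100*m/n = 100*67/121 ≈ 55.3719.
floor = 55.

55


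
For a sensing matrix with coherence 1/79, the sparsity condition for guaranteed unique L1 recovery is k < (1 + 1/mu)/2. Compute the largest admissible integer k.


1/mu = 79.
1 + 1/mu = 80.
(1 + 1/mu)/2 = 40 is an integer and the inequality is strict, so k_max = 40 - 1 = 39.

39


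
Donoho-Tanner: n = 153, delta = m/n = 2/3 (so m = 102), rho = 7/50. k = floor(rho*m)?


m = 2/3*153 = 102.
rho = 7/50.
rho*m = 7/50*102 = 14.28.
k = floor(14.28) = 14.

14


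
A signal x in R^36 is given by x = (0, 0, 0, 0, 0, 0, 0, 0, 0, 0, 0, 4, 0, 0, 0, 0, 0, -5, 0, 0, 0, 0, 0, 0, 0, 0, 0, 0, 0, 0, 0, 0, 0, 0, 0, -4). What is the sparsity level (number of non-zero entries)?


Non-zero positions: [11, 17, 35].
Sparsity = 3.

3


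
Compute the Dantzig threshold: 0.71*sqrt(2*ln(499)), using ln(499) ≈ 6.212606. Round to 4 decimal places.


ln(499) ≈ 6.212606.
2*ln(n) ≈ 12.425212.
sqrt(2*ln(n)) ≈ sqrt(12.425212) ≈ 3.524941.
threshold ≈ 0.71*3.524941 = 2.50270811 ≈ 2.5027.

2.5027


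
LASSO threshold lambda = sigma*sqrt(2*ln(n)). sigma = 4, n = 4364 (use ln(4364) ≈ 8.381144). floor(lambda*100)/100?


ln(4364) ≈ 8.381144.
2*ln(n) ≈ 16.762288.
sqrt(2*ln(n)) ≈ sqrt(16.762288) ≈ 4.094177.
lambda ≈ 4*4.094177 = 16.376708.
floor(lambda*100)/100 = 16.37.

16.37


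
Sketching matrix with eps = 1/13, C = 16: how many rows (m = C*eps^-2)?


1/eps = 13.
(1/eps)^2 = 169.
m = 16*169 = 2704.

2704


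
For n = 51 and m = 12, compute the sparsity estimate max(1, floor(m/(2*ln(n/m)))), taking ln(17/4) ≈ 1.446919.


n/m = 51/12 = 17/4.
ln(n/m) ≈ 1.446919.
2*ln(n/m) ≈ 2.893838.
m/(2*ln(n/m)) ≈ 12/2.893838 ≈ 4.1467.
floor = 4.
k_max = max(1, 4) = 4.

4


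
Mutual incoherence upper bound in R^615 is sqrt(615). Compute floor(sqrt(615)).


24^2 = 576 <= 615 < 625 = 25^2, so 24 <= sqrt(615) < 25.
floor(sqrt(615)) = 24.

24


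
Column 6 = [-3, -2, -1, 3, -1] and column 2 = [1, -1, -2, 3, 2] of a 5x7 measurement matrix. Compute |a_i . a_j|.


Inner product: -3*1 + -2*-1 + -1*-2 + 3*3 + -1*2
Products: [-3, 2, 2, 9, -2]
Sum = 8.
|dot| = 8.

8


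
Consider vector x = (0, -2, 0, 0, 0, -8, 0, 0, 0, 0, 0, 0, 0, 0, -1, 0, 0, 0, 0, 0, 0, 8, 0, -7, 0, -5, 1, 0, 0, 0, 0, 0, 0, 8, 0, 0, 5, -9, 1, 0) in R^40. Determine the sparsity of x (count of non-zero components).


Non-zero positions: [1, 5, 14, 21, 23, 25, 26, 33, 36, 37, 38].
Sparsity = 11.

11


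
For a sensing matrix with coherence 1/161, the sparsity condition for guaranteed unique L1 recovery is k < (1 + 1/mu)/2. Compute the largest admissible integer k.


1/mu = 161.
1 + 1/mu = 162.
(1 + 1/mu)/2 = 81 is an integer and the inequality is strict, so k_max = 81 - 1 = 80.

80


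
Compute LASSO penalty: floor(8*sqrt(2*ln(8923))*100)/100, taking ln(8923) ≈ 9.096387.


ln(8923) ≈ 9.096387.
2*ln(n) ≈ 18.192774.
sqrt(2*ln(n)) ≈ sqrt(18.192774) ≈ 4.265299.
lambda ≈ 8*4.265299 = 34.122392.
floor(lambda*100)/100 = 34.12.

34.12


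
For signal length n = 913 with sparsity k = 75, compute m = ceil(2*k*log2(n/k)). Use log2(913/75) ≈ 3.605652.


log2(n/k) = log2(913/75) ≈ 3.605652.
2*k*log2(n/k) ≈ 2*75*3.605652 = 540.8478.
m = ceil(540.8478) = 541.

541


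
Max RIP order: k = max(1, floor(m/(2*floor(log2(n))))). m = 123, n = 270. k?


floor(log2(270)) = 8.
2*8 = 16.
m/(2*floor(log2(n))) = 123/16 ≈ 7.6875.
floor = 7.
k = max(1, 7) = 7.

7


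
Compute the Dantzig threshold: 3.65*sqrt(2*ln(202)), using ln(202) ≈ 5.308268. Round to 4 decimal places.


ln(202) ≈ 5.308268.
2*ln(n) ≈ 10.616536.
sqrt(2*ln(n)) ≈ sqrt(10.616536) ≈ 3.258303.
threshold ≈ 3.65*3.258303 = 11.89280595 ≈ 11.8928.

11.8928


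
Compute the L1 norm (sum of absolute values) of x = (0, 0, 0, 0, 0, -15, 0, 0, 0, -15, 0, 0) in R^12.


Non-zero entries: [(5, -15), (9, -15)]
Absolute values: [15, 15]
||x||_1 = sum = 30.

30


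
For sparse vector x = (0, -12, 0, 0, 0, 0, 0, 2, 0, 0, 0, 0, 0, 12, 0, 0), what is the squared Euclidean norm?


Non-zero entries: [(1, -12), (7, 2), (13, 12)]
Squares: [144, 4, 144]
||x||_2^2 = sum = 292.

292


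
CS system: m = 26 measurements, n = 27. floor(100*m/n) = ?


100*m/n = 100*26/27 ≈ 96.2963.
floor = 96.

96


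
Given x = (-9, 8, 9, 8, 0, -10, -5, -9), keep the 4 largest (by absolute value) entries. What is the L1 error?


Sorted |x_i| descending: [10, 9, 9, 9, 8, 8, 5, 0]
Keep top 4: [10, 9, 9, 9]
Tail entries: [8, 8, 5, 0]
L1 error = sum of tail = 21.

21


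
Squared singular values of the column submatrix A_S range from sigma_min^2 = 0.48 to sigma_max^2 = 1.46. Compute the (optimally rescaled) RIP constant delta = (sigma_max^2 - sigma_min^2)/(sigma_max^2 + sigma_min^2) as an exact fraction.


lambda_max - lambda_min = 1.46 - 0.48 = 0.98.
lambda_max + lambda_min = 1.46 + 0.48 = 1.94.
delta = 0.98/1.94 = 98/194 = 49/97.

49/97


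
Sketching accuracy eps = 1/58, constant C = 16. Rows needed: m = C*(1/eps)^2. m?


1/eps = 58.
(1/eps)^2 = 3364.
m = 16*3364 = 53824.

53824


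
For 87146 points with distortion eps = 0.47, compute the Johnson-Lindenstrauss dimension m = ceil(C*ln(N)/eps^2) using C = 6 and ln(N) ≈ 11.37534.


ln(87146) ≈ 11.37534.
eps^2 = 0.47^2 = 0.2209.
C*ln(N)/eps^2 ≈ 6*11.37534/0.2209 ≈ 308.9726.
m = ceil(308.9726) = 309.

309


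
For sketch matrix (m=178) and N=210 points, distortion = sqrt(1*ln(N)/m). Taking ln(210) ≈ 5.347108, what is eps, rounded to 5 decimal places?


ln(210) ≈ 5.347108.
1*ln(N)/m ≈ 1*5.347108/178 ≈ 0.03003993.
eps = sqrt(0.03003993) ≈ 0.1733203 ≈ 0.17332.

0.17332


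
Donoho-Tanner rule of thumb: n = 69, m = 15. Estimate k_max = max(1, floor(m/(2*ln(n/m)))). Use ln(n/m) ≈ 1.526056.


n/m = 69/15 = 23/5.
ln(n/m) ≈ 1.526056.
2*ln(n/m) ≈ 3.052112.
m/(2*ln(n/m)) ≈ 15/3.052112 ≈ 4.9146.
floor = 4.
k_max = max(1, 4) = 4.

4


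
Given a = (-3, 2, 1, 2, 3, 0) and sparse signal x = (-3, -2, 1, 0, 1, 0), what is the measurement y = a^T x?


Non-zero terms: ['-3*-3', '2*-2', '1*1', '3*1']
Products: [9, -4, 1, 3]
y = sum = 9.

9


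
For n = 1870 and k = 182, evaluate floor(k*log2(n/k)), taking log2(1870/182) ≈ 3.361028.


log2(n/k) = log2(1870/182) ≈ 3.361028.
k*log2(n/k) ≈ 182*3.361028 = 611.707096.
floor(611.707096) = 611.

611


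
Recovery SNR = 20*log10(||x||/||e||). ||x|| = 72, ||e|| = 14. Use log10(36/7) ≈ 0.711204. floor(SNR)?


||x||/||e|| = 72/14 = 36/7.
log10(36/7) ≈ 0.711204.
20*log10(||x||/||e||) ≈ 20*0.711204 = 14.22408.
floor(14.22408) = 14.

14


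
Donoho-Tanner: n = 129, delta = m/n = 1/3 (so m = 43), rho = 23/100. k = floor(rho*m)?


m = 1/3*129 = 43.
rho = 23/100.
rho*m = 23/100*43 = 9.89.
k = floor(9.89) = 9.

9


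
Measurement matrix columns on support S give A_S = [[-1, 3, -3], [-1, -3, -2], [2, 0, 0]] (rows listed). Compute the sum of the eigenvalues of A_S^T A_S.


Sum of eigenvalues of A_S^T A_S = trace(A_S^T A_S) = sum of squared column norms of A_S.
A_S^T A_S diagonal: [6, 18, 13].
trace = 6 + 18 + 13 = 37.

37


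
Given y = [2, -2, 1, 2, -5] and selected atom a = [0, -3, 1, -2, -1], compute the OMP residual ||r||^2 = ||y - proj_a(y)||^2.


a^T a = 15.
a^T y = 8.
coeff = 8/15 = 8/15.
||r||^2 = 506/15.

506/15


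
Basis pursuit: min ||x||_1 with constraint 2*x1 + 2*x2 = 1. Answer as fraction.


Axis intercepts:
  x1 = 1/2, x2 = 0: L1 = 1/2
  x1 = 0, x2 = 1/2: L1 = 1/2
x* = (1/2, 0)
||x*||_1 = 1/2.

1/2


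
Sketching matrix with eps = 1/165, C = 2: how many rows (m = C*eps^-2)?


1/eps = 165.
(1/eps)^2 = 27225.
m = 2*27225 = 54450.

54450


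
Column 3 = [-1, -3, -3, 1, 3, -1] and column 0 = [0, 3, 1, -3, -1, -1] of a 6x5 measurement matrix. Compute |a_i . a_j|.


Inner product: -1*0 + -3*3 + -3*1 + 1*-3 + 3*-1 + -1*-1
Products: [0, -9, -3, -3, -3, 1]
Sum = -17.
|dot| = 17.

17


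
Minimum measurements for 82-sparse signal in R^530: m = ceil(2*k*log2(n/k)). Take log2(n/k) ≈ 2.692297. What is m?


log2(n/k) = log2(530/82) ≈ 2.692297.
2*k*log2(n/k) ≈ 2*82*2.692297 = 441.536708.
m = ceil(441.536708) = 442.

442


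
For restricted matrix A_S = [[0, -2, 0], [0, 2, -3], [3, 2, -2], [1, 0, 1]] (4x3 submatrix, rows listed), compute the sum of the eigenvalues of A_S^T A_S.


Sum of eigenvalues of A_S^T A_S = trace(A_S^T A_S) = sum of squared column norms of A_S.
A_S^T A_S diagonal: [10, 12, 14].
trace = 10 + 12 + 14 = 36.

36


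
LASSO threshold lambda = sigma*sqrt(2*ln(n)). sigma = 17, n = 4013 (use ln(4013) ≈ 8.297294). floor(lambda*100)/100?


ln(4013) ≈ 8.297294.
2*ln(n) ≈ 16.594588.
sqrt(2*ln(n)) ≈ sqrt(16.594588) ≈ 4.073646.
lambda ≈ 17*4.073646 = 69.251982.
floor(lambda*100)/100 = 69.25.

69.25


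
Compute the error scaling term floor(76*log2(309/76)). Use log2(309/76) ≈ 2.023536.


log2(n/k) = log2(309/76) ≈ 2.023536.
k*log2(n/k) ≈ 76*2.023536 = 153.788736.
floor(153.788736) = 153.

153


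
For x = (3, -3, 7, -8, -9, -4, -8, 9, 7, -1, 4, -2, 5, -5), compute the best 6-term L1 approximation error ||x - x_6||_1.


Sorted |x_i| descending: [9, 9, 8, 8, 7, 7, 5, 5, 4, 4, 3, 3, 2, 1]
Keep top 6: [9, 9, 8, 8, 7, 7]
Tail entries: [5, 5, 4, 4, 3, 3, 2, 1]
L1 error = sum of tail = 27.

27


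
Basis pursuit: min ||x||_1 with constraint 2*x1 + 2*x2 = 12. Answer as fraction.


Axis intercepts:
  x1 = 6, x2 = 0: L1 = 6
  x1 = 0, x2 = 6: L1 = 6
x* = (6, 0)
||x*||_1 = 6.

6


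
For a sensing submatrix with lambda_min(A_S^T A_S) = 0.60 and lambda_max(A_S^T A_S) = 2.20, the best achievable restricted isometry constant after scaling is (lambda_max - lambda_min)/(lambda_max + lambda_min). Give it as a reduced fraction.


lambda_max - lambda_min = 2.20 - 0.60 = 1.60.
lambda_max + lambda_min = 2.20 + 0.60 = 2.80.
delta = 1.60/2.80 = 160/280 = 4/7.

4/7


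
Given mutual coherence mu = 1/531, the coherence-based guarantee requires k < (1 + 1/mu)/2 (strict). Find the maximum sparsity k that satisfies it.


1/mu = 531.
1 + 1/mu = 532.
(1 + 1/mu)/2 = 266 is an integer and the inequality is strict, so k_max = 266 - 1 = 265.

265


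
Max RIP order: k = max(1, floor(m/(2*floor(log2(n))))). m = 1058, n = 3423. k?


floor(log2(3423)) = 11.
2*11 = 22.
m/(2*floor(log2(n))) = 1058/22 ≈ 48.0909.
floor = 48.
k = max(1, 48) = 48.

48


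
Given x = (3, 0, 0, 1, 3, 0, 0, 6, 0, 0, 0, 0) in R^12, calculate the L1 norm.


Non-zero entries: [(0, 3), (3, 1), (4, 3), (7, 6)]
Absolute values: [3, 1, 3, 6]
||x||_1 = sum = 13.

13


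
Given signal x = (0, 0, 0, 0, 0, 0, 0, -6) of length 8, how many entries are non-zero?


Non-zero positions: [7].
Sparsity = 1.

1


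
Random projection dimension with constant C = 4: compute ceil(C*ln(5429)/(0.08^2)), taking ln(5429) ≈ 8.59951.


ln(5429) ≈ 8.59951.
eps^2 = 0.08^2 = 0.0064.
C*ln(N)/eps^2 ≈ 4*8.59951/0.0064 ≈ 5374.6938.
m = ceil(5374.6938) = 5375.

5375


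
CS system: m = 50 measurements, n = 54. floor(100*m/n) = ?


100*m/n = 100*50/54 ≈ 92.5926.
floor = 92.

92


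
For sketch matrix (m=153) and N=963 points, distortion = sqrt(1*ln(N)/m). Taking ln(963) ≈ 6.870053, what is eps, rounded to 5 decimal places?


ln(963) ≈ 6.870053.
1*ln(N)/m ≈ 1*6.870053/153 ≈ 0.04490231.
eps = sqrt(0.04490231) ≈ 0.2119017 ≈ 0.21190.

0.21190


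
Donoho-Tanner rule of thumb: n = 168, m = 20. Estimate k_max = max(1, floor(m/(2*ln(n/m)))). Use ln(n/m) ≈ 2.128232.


n/m = 168/20 = 42/5.
ln(n/m) ≈ 2.128232.
2*ln(n/m) ≈ 4.256464.
m/(2*ln(n/m)) ≈ 20/4.256464 ≈ 4.6987.
floor = 4.
k_max = max(1, 4) = 4.

4


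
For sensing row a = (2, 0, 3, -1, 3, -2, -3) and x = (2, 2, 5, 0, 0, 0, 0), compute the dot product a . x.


Non-zero terms: ['2*2', '0*2', '3*5']
Products: [4, 0, 15]
y = sum = 19.

19


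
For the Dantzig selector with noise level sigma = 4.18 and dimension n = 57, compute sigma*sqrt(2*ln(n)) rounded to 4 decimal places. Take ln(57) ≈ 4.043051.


ln(57) ≈ 4.043051.
2*ln(n) ≈ 8.086102.
sqrt(2*ln(n)) ≈ sqrt(8.086102) ≈ 2.843607.
threshold ≈ 4.18*2.843607 = 11.88627726 ≈ 11.8863.

11.8863


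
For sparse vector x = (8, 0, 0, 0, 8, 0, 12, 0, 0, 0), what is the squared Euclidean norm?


Non-zero entries: [(0, 8), (4, 8), (6, 12)]
Squares: [64, 64, 144]
||x||_2^2 = sum = 272.

272


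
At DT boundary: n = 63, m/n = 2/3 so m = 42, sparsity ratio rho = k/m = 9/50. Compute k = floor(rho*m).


m = 2/3*63 = 42.
rho = 9/50.
rho*m = 9/50*42 = 7.56.
k = floor(7.56) = 7.

7


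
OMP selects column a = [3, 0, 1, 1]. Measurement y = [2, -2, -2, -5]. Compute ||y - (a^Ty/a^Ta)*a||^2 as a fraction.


a^T a = 11.
a^T y = -1.
coeff = -1/11 = -1/11.
||r||^2 = 406/11.

406/11


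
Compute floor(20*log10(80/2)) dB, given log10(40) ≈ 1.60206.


||x||/||e|| = 80/2 = 40.
log10(40) ≈ 1.60206.
20*log10(||x||/||e||) ≈ 20*1.60206 = 32.0412.
floor(32.0412) = 32.

32


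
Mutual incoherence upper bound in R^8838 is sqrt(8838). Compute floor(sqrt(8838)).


94^2 = 8836 <= 8838 < 9025 = 95^2, so 94 <= sqrt(8838) < 95.
floor(sqrt(8838)) = 94.

94


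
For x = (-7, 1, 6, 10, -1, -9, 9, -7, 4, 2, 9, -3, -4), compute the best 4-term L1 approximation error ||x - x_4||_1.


Sorted |x_i| descending: [10, 9, 9, 9, 7, 7, 6, 4, 4, 3, 2, 1, 1]
Keep top 4: [10, 9, 9, 9]
Tail entries: [7, 7, 6, 4, 4, 3, 2, 1, 1]
L1 error = sum of tail = 35.

35


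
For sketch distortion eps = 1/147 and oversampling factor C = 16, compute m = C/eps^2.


1/eps = 147.
(1/eps)^2 = 21609.
m = 16*21609 = 345744.

345744


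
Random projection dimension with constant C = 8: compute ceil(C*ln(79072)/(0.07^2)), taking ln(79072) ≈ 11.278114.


ln(79072) ≈ 11.278114.
eps^2 = 0.07^2 = 0.0049.
C*ln(N)/eps^2 ≈ 8*11.278114/0.0049 ≈ 18413.2473.
m = ceil(18413.2473) = 18414.

18414


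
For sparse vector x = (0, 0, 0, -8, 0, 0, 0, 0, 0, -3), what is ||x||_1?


Non-zero entries: [(3, -8), (9, -3)]
Absolute values: [8, 3]
||x||_1 = sum = 11.

11


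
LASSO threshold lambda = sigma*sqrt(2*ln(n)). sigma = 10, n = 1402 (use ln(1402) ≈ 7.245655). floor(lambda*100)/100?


ln(1402) ≈ 7.245655.
2*ln(n) ≈ 14.49131.
sqrt(2*ln(n)) ≈ sqrt(14.49131) ≈ 3.806745.
lambda ≈ 10*3.806745 = 38.06745.
floor(lambda*100)/100 = 38.06.

38.06


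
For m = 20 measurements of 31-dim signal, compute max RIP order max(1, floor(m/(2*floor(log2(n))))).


floor(log2(31)) = 4.
2*4 = 8.
m/(2*floor(log2(n))) = 20/8 ≈ 2.5.
floor = 2.
k = max(1, 2) = 2.

2


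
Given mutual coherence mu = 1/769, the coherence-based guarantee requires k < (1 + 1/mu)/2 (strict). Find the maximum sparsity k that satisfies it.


1/mu = 769.
1 + 1/mu = 770.
(1 + 1/mu)/2 = 385 is an integer and the inequality is strict, so k_max = 385 - 1 = 384.

384


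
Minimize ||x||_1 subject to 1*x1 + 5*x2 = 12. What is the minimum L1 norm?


Axis intercepts:
  x1 = 12, x2 = 0: L1 = 12
  x1 = 0, x2 = 12/5: L1 = 12/5
x* = (0, 12/5)
||x*||_1 = 12/5.

12/5


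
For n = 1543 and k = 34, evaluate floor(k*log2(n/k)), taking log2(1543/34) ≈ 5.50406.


log2(n/k) = log2(1543/34) ≈ 5.50406.
k*log2(n/k) ≈ 34*5.50406 = 187.13804.
floor(187.13804) = 187.

187


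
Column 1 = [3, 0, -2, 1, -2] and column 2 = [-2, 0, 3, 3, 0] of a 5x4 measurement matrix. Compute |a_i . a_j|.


Inner product: 3*-2 + 0*0 + -2*3 + 1*3 + -2*0
Products: [-6, 0, -6, 3, 0]
Sum = -9.
|dot| = 9.

9


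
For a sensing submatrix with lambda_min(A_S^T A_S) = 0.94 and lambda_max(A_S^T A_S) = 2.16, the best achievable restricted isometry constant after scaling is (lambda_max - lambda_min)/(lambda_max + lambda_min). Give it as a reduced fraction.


lambda_max - lambda_min = 2.16 - 0.94 = 1.22.
lambda_max + lambda_min = 2.16 + 0.94 = 3.10.
delta = 1.22/3.10 = 122/310 = 61/155.

61/155


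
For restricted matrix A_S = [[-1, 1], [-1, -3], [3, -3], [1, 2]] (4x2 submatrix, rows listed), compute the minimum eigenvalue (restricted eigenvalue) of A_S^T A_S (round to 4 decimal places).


A_S^T A_S = [[12, -5], [-5, 23]].
trace = 35.
det = 251.
disc = trace^2 - 4*det = 1225 - 4*251 = 221.
sqrt(221) ≈ 14.866069.
lam_min = (35 - sqrt(221))/2 ≈ (35 - 14.866069)/2 = 10.0669655 ≈ 10.0670.

10.0670


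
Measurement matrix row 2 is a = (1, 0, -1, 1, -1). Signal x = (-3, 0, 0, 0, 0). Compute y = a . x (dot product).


Non-zero terms: ['1*-3']
Products: [-3]
y = sum = -3.

-3


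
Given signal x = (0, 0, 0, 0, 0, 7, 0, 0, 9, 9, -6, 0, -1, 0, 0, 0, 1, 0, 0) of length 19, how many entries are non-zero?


Non-zero positions: [5, 8, 9, 10, 12, 16].
Sparsity = 6.

6


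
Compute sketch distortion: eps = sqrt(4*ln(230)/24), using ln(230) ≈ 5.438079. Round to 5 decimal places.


ln(230) ≈ 5.438079.
4*ln(N)/m ≈ 4*5.438079/24 ≈ 0.9063465.
eps = sqrt(0.9063465) ≈ 0.9520223 ≈ 0.95202.

0.95202


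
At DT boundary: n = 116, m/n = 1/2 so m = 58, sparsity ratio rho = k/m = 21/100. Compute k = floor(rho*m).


m = 1/2*116 = 58.
rho = 21/100.
rho*m = 21/100*58 = 12.18.
k = floor(12.18) = 12.

12


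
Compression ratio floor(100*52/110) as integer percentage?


100*m/n = 100*52/110 ≈ 47.2727.
floor = 47.

47


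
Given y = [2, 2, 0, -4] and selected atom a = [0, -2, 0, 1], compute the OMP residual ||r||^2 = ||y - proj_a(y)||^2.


a^T a = 5.
a^T y = -8.
coeff = -8/5 = -8/5.
||r||^2 = 56/5.

56/5


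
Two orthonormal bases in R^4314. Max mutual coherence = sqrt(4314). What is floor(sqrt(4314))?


65^2 = 4225 <= 4314 < 4356 = 66^2, so 65 <= sqrt(4314) < 66.
floor(sqrt(4314)) = 65.

65


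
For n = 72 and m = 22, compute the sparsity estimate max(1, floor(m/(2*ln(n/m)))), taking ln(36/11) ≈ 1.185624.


n/m = 72/22 = 36/11.
ln(n/m) ≈ 1.185624.
2*ln(n/m) ≈ 2.371248.
m/(2*ln(n/m)) ≈ 22/2.371248 ≈ 9.2778.
floor = 9.
k_max = max(1, 9) = 9.

9


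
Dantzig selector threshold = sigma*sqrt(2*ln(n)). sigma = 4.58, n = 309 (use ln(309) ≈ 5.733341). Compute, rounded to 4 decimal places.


ln(309) ≈ 5.733341.
2*ln(n) ≈ 11.466682.
sqrt(2*ln(n)) ≈ sqrt(11.466682) ≈ 3.386249.
threshold ≈ 4.58*3.386249 = 15.50902042 ≈ 15.5090.

15.5090


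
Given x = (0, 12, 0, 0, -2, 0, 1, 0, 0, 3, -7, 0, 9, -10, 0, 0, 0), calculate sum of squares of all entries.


Non-zero entries: [(1, 12), (4, -2), (6, 1), (9, 3), (10, -7), (12, 9), (13, -10)]
Squares: [144, 4, 1, 9, 49, 81, 100]
||x||_2^2 = sum = 388.

388


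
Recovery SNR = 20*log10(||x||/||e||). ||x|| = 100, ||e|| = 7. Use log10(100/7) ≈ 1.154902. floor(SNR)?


||x||/||e|| = 100/7.
log10(100/7) ≈ 1.154902.
20*log10(||x||/||e||) ≈ 20*1.154902 = 23.09804.
floor(23.09804) = 23.

23
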